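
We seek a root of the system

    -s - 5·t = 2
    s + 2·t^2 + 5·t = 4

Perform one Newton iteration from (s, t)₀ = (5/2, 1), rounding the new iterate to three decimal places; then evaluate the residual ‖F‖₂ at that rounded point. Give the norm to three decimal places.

2.000

At (5/2, 1): F = (-9.500, 5.500).
Jacobian J = [[-1, -5], [1, 4·t + 5]].
At the point, J = [[-1.000, -5.000], [1.000, 9.000]] (det J = -4.000).
Solving J·Δ = −F gives Δ = (-14.500, 1.000).
Then the next iterate is (s, t)₁ = (-12.000, 2.000).
Re-evaluating at (-12.000, 2.000): F = (0.000, 2.000), so ‖F‖₂ = 2.000.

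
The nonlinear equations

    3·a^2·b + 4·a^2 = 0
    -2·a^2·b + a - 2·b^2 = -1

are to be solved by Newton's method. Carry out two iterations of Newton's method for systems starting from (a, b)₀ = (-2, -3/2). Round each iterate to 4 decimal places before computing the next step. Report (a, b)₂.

(-1.2272, -1.3597)

At (-2, -3/2): F = (-2.0000, 6.5000).
Jacobian J = [[6·a·b + 8·a, 3·a^2], [-4·a·b + 1, -2·a^2 - 4·b]].
At the point, J = [[2.0000, 12.0000], [-11.0000, -2.0000]] (det J = 128.0000).
Solving J·Δ = −F gives Δ = (0.5781, 0.0703).
Then the next iterate is (a, b)₁ = (-1.4219, -1.4297).
Round to (-1.4219, -1.4297) and repeat: F = (-0.584502, 1.271150), J = [[0.822143, 6.065399], [-7.131562, 1.675201]].
Δ = (0.1947, 0.0700), so (a, b)₂ = (-1.2272, -1.3597).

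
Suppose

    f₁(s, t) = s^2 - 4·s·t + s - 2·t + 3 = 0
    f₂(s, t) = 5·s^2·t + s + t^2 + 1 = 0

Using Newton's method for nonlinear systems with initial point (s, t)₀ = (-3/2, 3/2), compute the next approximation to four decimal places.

(0.8013, 3.6652)

At (-3/2, 3/2): F = (9.7500, 18.6250).
Jacobian J = [[2·s - 4·t + 1, -4·s - 2], [10·s·t + 1, 5·s^2 + 2·t]].
At the point, J = [[-8.0000, 4.0000], [-21.5000, 14.2500]] (det J = -28.0000).
Solving J·Δ = −F gives Δ = (2.3013, 2.1652).
Then the next iterate is (s, t)₁ = (0.8013, 3.6652).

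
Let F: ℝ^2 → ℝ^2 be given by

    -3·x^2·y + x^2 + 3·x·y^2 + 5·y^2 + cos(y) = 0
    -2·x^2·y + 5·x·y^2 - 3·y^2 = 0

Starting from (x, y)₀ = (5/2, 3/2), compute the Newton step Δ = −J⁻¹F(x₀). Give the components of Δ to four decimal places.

At (5/2, 3/2): F = (6.320737, 2.6250).
Jacobian J = [[-6·x·y + 2·x + 3·y^2, -3·x^2 + 6·x·y + 10·y - sin(y)], [-4·x·y + 5·y^2, -2·x^2 + 10·x·y - 6·y]].
At the point, J = [[-10.7500, 17.752505], [-3.7500, 16.0000]] (det J = -105.428106).
Solving J·Δ = −F gives Δ = (0.5172, -0.0428).

(0.5172, -0.0428)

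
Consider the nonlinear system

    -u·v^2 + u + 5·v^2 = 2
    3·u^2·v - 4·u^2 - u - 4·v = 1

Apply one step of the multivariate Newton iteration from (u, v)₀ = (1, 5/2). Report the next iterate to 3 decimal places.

(2.272, 1.634)

At (1, 5/2): F = (24.000, -8.500).
Jacobian J = [[-v^2 + 1, -2·u·v + 10·v], [6·u·v - 8·u - 1, 3·u^2 - 4]].
At the point, J = [[-5.250, 20.000], [6.000, -1.000]] (det J = -114.750).
Solving J·Δ = −F gives Δ = (1.272, -0.866).
Then the next iterate is (u, v)₁ = (2.272, 1.634).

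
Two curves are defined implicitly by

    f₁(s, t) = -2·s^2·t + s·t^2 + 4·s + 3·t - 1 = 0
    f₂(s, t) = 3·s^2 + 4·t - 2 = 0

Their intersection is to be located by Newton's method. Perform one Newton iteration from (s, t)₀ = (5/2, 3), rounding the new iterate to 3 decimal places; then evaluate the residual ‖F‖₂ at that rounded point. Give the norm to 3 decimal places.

At (5/2, 3): F = (3.000, 28.750).
Jacobian J = [[-4·s·t + t^2 + 4, -2·s^2 + 2·s·t + 3], [6·s, 4]].
At the point, J = [[-17.000, 5.500], [15.000, 4.000]] (det J = -150.500).
Solving J·Δ = −F gives Δ = (-0.971, -3.547).
Then the next iterate is (s, t)₁ = (1.529, -0.547).
Re-evaluating at (1.529, -0.547): F = (6.49009, 2.82552), so ‖F‖₂ = 7.078.

7.078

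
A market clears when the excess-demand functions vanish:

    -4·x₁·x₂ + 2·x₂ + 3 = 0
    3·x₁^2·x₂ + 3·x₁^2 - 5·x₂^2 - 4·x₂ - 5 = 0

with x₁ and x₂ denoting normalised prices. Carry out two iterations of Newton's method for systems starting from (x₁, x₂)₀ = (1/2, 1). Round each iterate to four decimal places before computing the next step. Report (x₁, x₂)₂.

(1.4797, 0.8787)

At (1/2, 1): F = (3.0000, -12.5000).
Jacobian J = [[-4·x₂, -4·x₁ + 2], [6·x₁·x₂ + 6·x₁, 3·x₁^2 - 10·x₂ - 4]].
At the point, J = [[-4.0000, 0.0000], [6.0000, -13.2500]] (det J = 53.0000).
Solving J·Δ = −F gives Δ = (0.7500, -0.6038).
Then the next iterate is (x₁, x₂)₁ = (1.2500, 0.3962).
Round to (1.2500, 0.3962) and repeat: F = (1.8114, -0.824985), J = [[-1.5848, -3.0000], [10.4715, -3.2745]].
Δ = (0.2297, 0.4825), so (x₁, x₂)₂ = (1.4797, 0.8787).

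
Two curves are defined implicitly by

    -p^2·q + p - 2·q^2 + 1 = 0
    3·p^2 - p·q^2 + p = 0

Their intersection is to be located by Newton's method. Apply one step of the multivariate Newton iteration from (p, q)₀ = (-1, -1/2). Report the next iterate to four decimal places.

(-0.5714, -0.5000)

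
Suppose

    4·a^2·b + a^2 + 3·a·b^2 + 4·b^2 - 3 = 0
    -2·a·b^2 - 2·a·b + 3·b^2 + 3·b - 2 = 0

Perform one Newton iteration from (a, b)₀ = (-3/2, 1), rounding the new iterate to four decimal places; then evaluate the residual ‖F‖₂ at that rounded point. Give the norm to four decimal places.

At (-3/2, 1): F = (7.7500, 10.0000).
Jacobian J = [[8·a·b + 2·a + 3·b^2, 4·a^2 + 6·a·b + 8·b], [-2·b^2 - 2·b, -4·a·b - 2·a + 6·b + 3]].
At the point, J = [[-12.0000, 8.0000], [-4.0000, 18.0000]] (det J = -184.0000).
Solving J·Δ = −F gives Δ = (0.3234, -0.4837).
Then the next iterate is (a, b)₁ = (-1.1766, 0.5163).
Re-evaluating at (-1.1766, 0.5163): F = (1.368764, 2.190837), so ‖F‖₂ = 2.5833.

2.5833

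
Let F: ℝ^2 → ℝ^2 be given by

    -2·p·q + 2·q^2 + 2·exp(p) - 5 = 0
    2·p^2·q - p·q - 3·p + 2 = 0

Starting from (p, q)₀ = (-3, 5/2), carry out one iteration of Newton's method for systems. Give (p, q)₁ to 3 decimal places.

(-1.836, 1.444)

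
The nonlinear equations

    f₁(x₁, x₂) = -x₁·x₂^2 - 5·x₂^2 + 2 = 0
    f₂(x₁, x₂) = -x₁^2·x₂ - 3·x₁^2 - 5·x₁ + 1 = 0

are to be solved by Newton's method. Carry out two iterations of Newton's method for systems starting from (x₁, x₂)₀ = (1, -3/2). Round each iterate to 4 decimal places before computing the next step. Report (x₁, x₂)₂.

(0.1843, -0.6828)

At (1, -3/2): F = (-11.5000, -5.5000).
Jacobian J = [[-x₂^2, -2·x₁·x₂ - 10·x₂], [-2·x₁·x₂ - 6·x₁ - 5, -x₁^2]].
At the point, J = [[-2.2500, 18.0000], [-8.0000, -1.0000]] (det J = 146.2500).
Solving J·Δ = −F gives Δ = (-0.7556, 0.5444).
Then the next iterate is (x₁, x₂)₁ = (0.2444, -0.9556).
Round to (0.2444, -0.9556) and repeat: F = (-2.789036, -0.344115), J = [[-0.913171, 10.023097], [-5.999303, -0.059731]].
Δ = (-0.0601, 0.2728), so (x₁, x₂)₂ = (0.1843, -0.6828).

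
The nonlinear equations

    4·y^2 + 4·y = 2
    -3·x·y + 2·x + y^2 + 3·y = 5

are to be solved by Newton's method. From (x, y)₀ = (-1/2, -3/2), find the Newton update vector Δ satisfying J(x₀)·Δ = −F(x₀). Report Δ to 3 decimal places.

(1.587, 0.125)

At (-1/2, -3/2): F = (1.000, -10.500).
Jacobian J = [[0, 8·y + 4], [-3·y + 2, -3·x + 2·y + 3]].
At the point, J = [[0.000, -8.000], [6.500, 1.500]] (det J = 52.000).
Solving J·Δ = −F gives Δ = (1.587, 0.125).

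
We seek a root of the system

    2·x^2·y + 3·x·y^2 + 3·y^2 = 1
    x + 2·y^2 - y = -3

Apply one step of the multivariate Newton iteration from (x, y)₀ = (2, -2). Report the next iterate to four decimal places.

At (2, -2): F = (19.0000, 15.0000).
Jacobian J = [[4·x·y + 3·y^2, 2·x^2 + 6·x·y + 6·y], [1, 4·y - 1]].
At the point, J = [[-4.0000, -28.0000], [1.0000, -9.0000]] (det J = 64.0000).
Solving J·Δ = −F gives Δ = (-3.8906, 1.2344).
Then the next iterate is (x, y)₁ = (-1.8906, -0.7656).

(-1.8906, -0.7656)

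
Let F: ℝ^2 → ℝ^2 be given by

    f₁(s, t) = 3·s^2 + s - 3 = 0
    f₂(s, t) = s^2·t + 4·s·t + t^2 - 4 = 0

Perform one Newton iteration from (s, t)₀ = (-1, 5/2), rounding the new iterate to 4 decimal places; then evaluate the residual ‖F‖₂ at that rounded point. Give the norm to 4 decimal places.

8.7414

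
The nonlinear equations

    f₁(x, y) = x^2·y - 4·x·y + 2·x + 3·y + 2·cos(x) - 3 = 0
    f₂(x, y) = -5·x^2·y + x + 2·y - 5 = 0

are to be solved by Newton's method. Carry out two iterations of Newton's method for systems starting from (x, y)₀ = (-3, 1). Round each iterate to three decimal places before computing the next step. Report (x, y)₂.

(-0.570, 0.723)

At (-3, 1): F = (13.02002, -51.000).
Jacobian J = [[2·x·y - 4·y - 2·sin(x) + 2, x^2 - 4·x + 3], [-10·x·y + 1, -5·x^2 + 2]].
At the point, J = [[-7.71776, 24.000], [31.000, -43.000]] (det J = -412.13632).
Solving J·Δ = −F gives Δ = (1.611, -0.024).
Then the next iterate is (x, y)₁ = (-1.389, 0.976).
Round to (-1.389, 0.976) and repeat: F = (4.81727, -13.85209), J = [[-2.64829, 10.48532], [14.55664, -7.64661]].
Δ = (0.819, -0.253), so (x, y)₂ = (-0.570, 0.723).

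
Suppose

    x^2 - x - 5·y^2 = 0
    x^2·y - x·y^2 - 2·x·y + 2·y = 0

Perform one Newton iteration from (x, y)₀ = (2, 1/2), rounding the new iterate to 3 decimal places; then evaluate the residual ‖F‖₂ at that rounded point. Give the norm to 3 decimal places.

At (2, 1/2): F = (0.750, 0.500).
Jacobian J = [[2·x - 1, -10·y], [2·x·y - y^2 - 2·y, x^2 - 2·x·y - 2·x + 2]].
At the point, J = [[3.000, -5.000], [0.750, 0.000]] (det J = 3.750).
Solving J·Δ = −F gives Δ = (-0.667, -0.250).
Then the next iterate is (x, y)₁ = (1.333, 0.250).
Re-evaluating at (1.333, 0.250): F = (0.13139, 0.19441), so ‖F‖₂ = 0.235.

0.235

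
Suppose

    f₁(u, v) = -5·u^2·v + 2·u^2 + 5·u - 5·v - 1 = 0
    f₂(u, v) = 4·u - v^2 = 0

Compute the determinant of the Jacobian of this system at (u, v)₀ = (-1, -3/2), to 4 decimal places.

-2.0000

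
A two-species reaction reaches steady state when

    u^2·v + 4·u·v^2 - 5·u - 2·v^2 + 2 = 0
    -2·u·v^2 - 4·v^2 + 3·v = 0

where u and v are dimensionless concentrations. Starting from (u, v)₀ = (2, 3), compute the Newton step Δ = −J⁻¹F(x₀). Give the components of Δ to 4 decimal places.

(-0.0741, -1.3704)

At (2, 3): F = (58.0000, -63.0000).
Jacobian J = [[2·u·v + 4·v^2 - 5, u^2 + 8·u·v - 4·v], [-2·v^2, -4·u·v - 8·v + 3]].
At the point, J = [[43.0000, 40.0000], [-18.0000, -45.0000]] (det J = -1215.0000).
Solving J·Δ = −F gives Δ = (-0.0741, -1.3704).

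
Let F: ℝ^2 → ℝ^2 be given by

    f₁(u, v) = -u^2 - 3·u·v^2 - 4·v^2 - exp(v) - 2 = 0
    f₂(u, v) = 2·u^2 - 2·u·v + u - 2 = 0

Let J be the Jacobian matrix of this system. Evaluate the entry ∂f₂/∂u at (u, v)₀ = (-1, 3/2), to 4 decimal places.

-6.0000

∂f₂/∂u = 4·u - 2·v + 1.
At (-1, 3/2) this is -6.0000.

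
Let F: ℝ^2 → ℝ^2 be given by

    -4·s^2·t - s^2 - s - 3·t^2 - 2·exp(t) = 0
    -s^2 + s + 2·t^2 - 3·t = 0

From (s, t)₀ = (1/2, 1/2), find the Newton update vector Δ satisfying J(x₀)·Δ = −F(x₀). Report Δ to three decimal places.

(0.044, -0.750)

At (1/2, 1/2): F = (-5.29744, -0.750).
Jacobian J = [[-8·s·t - 2·s - 1, -4·s^2 - 6·t - 2·exp(t)], [-2·s + 1, 4·t - 3]].
At the point, J = [[-4.000, -7.29744], [0.000, -1.000]] (det J = 4.000).
Solving J·Δ = −F gives Δ = (0.044, -0.750).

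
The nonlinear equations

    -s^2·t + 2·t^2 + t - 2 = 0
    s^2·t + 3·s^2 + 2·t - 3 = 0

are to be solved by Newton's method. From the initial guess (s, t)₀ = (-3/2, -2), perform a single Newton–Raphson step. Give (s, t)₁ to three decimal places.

(-1.647, -0.986)

At (-3/2, -2): F = (8.500, -4.750).
Jacobian J = [[-2·s·t, -s^2 + 4·t + 1], [2·s·t + 6·s, s^2 + 2]].
At the point, J = [[-6.000, -9.250], [-3.000, 4.250]] (det J = -53.250).
Solving J·Δ = −F gives Δ = (-0.147, 1.014).
Then the next iterate is (s, t)₁ = (-1.647, -0.986).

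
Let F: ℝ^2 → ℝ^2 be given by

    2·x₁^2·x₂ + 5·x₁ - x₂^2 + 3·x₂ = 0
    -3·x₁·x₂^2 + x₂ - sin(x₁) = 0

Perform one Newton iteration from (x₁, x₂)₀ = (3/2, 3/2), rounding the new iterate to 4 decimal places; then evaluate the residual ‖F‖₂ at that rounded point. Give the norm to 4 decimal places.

4.5687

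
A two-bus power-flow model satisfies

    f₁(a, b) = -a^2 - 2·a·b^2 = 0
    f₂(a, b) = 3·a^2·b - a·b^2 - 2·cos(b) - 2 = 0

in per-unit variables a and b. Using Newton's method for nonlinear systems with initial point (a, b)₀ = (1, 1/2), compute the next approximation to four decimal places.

(-3.9805, 5.9756)

At (1, 1/2): F = (-1.5000, -2.505165).
Jacobian J = [[-2·a - 2·b^2, -4·a·b], [6·a·b - b^2, 3·a^2 - 2·a·b + 2·sin(b)]].
At the point, J = [[-2.5000, -2.0000], [2.7500, 2.958851]] (det J = -1.897128).
Solving J·Δ = −F gives Δ = (-4.9805, 5.4756).
Then the next iterate is (a, b)₁ = (-3.9805, 5.9756).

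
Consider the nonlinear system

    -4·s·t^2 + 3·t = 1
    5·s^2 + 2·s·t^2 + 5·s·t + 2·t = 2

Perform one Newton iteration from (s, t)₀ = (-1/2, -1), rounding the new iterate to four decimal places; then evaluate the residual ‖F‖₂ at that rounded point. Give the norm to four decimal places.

At (-1/2, -1): F = (-2.0000, -1.2500).
Jacobian J = [[-4·t^2, -8·s·t + 3], [10·s + 2·t^2 + 5·t, 4·s·t + 5·s + 2]].
At the point, J = [[-4.0000, -1.0000], [-8.0000, 1.5000]] (det J = -14.0000).
Solving J·Δ = −F gives Δ = (-0.3036, -0.7857).
Then the next iterate is (s, t)₁ = (-0.8036, -1.7857).
Re-evaluating at (-0.8036, -1.7857): F = (3.892736, -0.292511), so ‖F‖₂ = 3.9037.

3.9037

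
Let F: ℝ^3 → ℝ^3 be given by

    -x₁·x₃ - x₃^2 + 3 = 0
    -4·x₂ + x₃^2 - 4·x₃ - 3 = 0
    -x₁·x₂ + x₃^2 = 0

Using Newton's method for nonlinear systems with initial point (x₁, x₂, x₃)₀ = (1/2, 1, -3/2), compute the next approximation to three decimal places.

(-9.932, -8.591, 4.159)

At (1/2, 1, -3/2): F = (1.500, 1.250, 1.750).
Jacobian J = [[-x₃, 0, -x₁ - 2·x₃], [0, -4, 2·x₃ - 4], [-x₂, -x₁, 2·x₃]].
At the point, J = [[1.500, 0.000, 2.500], [0.000, -4.000, -7.000], [-1.000, -0.500, -3.000]] (det J = 2.750).
Solving J·Δ = −F gives Δ = (-10.432, -9.591, 5.659).
Then the next iterate is (x₁, x₂, x₃)₁ = (-9.932, -8.591, 4.159).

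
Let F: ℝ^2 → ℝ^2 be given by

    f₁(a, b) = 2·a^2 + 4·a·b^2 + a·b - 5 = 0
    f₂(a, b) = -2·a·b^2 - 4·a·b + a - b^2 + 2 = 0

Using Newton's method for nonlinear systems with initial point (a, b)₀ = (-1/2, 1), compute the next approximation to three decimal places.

At (-1/2, 1): F = (-7.000, 3.500).
Jacobian J = [[4·a + 4·b^2 + b, 8·a·b + a], [-2·b^2 - 4·b + 1, -4·a·b - 4·a - 2·b]].
At the point, J = [[3.000, -4.500], [-5.000, 2.000]] (det J = -16.500).
Solving J·Δ = −F gives Δ = (0.106, -1.485).
Then the next iterate is (a, b)₁ = (-0.394, -0.485).

(-0.394, -0.485)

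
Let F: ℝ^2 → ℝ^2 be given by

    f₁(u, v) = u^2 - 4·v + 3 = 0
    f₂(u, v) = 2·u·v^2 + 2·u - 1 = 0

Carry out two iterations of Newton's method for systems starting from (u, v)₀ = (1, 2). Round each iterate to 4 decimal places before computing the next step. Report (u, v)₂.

(0.4599, 0.7479)

At (1, 2): F = (-4.0000, 9.0000).
Jacobian J = [[2·u, -4], [2·v^2 + 2, 4·u·v]].
At the point, J = [[2.0000, -4.0000], [10.0000, 8.0000]] (det J = 56.0000).
Solving J·Δ = −F gives Δ = (-0.0714, -1.0357).
Then the next iterate is (u, v)₁ = (0.9286, 0.9643).
Round to (0.9286, 0.9643) and repeat: F = (0.005098, 2.584163), J = [[1.8572, -4.0000], [3.859749, 3.581796]].
Δ = (-0.4687, -0.2164), so (u, v)₂ = (0.4599, 0.7479).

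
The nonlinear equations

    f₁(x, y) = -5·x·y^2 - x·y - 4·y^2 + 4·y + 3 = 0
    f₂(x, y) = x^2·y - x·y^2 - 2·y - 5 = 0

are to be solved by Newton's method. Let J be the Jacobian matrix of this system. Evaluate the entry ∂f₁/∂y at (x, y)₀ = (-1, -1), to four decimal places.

∂f₁/∂y = -10·x·y - x - 8·y + 4.
At (-1, -1) this is 3.0000.

3.0000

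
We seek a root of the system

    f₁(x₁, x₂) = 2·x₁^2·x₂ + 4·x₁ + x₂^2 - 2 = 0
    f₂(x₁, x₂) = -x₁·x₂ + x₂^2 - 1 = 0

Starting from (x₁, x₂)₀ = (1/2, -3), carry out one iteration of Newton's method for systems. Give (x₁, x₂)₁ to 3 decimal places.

(0.381, -1.593)

At (1/2, -3): F = (7.500, 9.500).
Jacobian J = [[4·x₁·x₂ + 4, 2·x₁^2 + 2·x₂], [-x₂, -x₁ + 2·x₂]].
At the point, J = [[-2.000, -5.500], [3.000, -6.500]] (det J = 29.500).
Solving J·Δ = −F gives Δ = (-0.119, 1.407).
Then the next iterate is (x₁, x₂)₁ = (0.381, -1.593).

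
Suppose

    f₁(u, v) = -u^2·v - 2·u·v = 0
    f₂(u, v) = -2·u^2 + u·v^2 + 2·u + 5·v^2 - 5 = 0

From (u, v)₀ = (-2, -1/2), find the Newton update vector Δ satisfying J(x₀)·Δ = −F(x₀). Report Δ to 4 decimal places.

At (-2, -1/2): F = (0.0000, -16.2500).
Jacobian J = [[-2·u·v - 2·v, -u^2 - 2·u], [-4·u + v^2 + 2, 2·u·v + 10·v]].
At the point, J = [[-1.0000, 0.0000], [10.2500, -3.0000]] (det J = 3.0000).
Solving J·Δ = −F gives Δ = (0.0000, -5.4167).

(0.0000, -5.4167)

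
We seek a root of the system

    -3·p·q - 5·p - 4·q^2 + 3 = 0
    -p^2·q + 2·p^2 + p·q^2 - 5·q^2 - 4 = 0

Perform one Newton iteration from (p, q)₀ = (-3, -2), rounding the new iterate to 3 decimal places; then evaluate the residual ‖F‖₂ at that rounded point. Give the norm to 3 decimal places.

At (-3, -2): F = (-16.000, 0.000).
Jacobian J = [[-3·q - 5, -3·p - 8·q], [-2·p·q + 4·p + q^2, -p^2 + 2·p·q - 10·q]].
At the point, J = [[1.000, 25.000], [-20.000, 23.000]] (det J = 523.000).
Solving J·Δ = −F gives Δ = (0.704, 0.612).
Then the next iterate is (p, q)₁ = (-2.296, -1.388).
Re-evaluating at (-2.296, -1.388): F = (-2.78672, -0.19583), so ‖F‖₂ = 2.794.

2.794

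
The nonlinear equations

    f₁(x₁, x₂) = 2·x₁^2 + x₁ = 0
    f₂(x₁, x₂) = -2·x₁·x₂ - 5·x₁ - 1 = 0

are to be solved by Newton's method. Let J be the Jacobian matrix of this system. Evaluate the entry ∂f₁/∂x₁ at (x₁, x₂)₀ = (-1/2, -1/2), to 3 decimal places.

-1.000

∂f₁/∂x₁ = 4·x₁ + 1.
At (-1/2, -1/2) this is -1.000.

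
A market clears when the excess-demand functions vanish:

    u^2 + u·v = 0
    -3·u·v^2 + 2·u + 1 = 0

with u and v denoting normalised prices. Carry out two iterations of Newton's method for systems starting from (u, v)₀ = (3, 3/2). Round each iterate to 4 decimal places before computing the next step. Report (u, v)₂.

(0.4331, 1.2756)

At (3, 3/2): F = (13.5000, -13.2500).
Jacobian J = [[2·u + v, u], [-3·v^2 + 2, -6·u·v]].
At the point, J = [[7.5000, 3.0000], [-4.7500, -27.0000]] (det J = -188.2500).
Solving J·Δ = −F gives Δ = (-1.7251, -0.1873).
Then the next iterate is (u, v)₁ = (1.2749, 1.3127).
Round to (1.2749, 1.3127) and repeat: F = (3.298931, -3.040851), J = [[3.8625, 1.2749], [-3.169544, -10.041367]].
Δ = (-0.8418, -0.0371), so (u, v)₂ = (0.4331, 1.2756).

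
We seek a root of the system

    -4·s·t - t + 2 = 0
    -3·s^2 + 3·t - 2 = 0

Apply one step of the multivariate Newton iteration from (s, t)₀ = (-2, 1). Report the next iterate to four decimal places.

(-0.9167, 0.3333)

At (-2, 1): F = (9.0000, -11.0000).
Jacobian J = [[-4·t, -4·s - 1], [-6·s, 3]].
At the point, J = [[-4.0000, 7.0000], [12.0000, 3.0000]] (det J = -96.0000).
Solving J·Δ = −F gives Δ = (1.0833, -0.6667).
Then the next iterate is (s, t)₁ = (-0.9167, 0.3333).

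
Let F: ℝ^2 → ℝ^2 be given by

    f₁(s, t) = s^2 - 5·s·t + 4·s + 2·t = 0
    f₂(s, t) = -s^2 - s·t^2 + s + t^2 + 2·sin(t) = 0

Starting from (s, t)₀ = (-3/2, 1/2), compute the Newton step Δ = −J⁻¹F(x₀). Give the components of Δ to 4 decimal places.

At (-3/2, 1/2): F = (1.0000, -2.166149).
Jacobian J = [[2·s - 5·t + 4, -5·s + 2], [-2·s - t^2 + 1, -2·s·t + 2·t + 2·cos(t)]].
At the point, J = [[-1.5000, 9.5000], [3.7500, 4.255165]] (det J = -42.007748).
Solving J·Δ = −F gives Δ = (0.5912, -0.0119).

(0.5912, -0.0119)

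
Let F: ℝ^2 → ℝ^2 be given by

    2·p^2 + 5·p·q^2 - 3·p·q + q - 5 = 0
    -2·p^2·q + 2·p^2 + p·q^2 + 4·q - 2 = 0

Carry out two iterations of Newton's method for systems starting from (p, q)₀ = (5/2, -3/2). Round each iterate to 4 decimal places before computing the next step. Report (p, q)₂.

At (5/2, -3/2): F = (45.3750, 28.8750).
Jacobian J = [[4·p + 5·q^2 - 3·q, 10·p·q - 3·p + 1], [-4·p·q + 4·p + q^2, -2·p^2 + 2·p·q + 4]].
At the point, J = [[25.7500, -44.0000], [27.2500, -16.0000]] (det J = 787.0000).
Solving J·Δ = −F gives Δ = (-0.6919, 0.6264).
Then the next iterate is (p, q)₁ = (1.8081, -0.8736).
Round to (1.8081, -0.8736) and repeat: F = (12.303021, 8.135942), J = [[13.669085, -20.219862], [14.313802, -5.697564]].
Δ = (-0.4463, 0.3068), so (p, q)₂ = (1.3618, -0.5668).

(1.3618, -0.5668)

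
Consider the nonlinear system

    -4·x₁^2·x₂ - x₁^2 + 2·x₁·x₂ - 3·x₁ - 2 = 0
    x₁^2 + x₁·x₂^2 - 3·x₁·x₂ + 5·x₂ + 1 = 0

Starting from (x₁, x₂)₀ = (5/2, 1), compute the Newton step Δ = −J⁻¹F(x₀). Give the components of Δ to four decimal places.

At (5/2, 1): F = (-35.7500, 7.2500).
Jacobian J = [[-8·x₁·x₂ - 2·x₁ + 2·x₂ - 3, -4·x₁^2 + 2·x₁], [2·x₁ + x₂^2 - 3·x₂, 2·x₁·x₂ - 3·x₁ + 5]].
At the point, J = [[-26.0000, -20.0000], [3.0000, 2.5000]] (det J = -5.0000).
Solving J·Δ = −F gives Δ = (11.1250, -16.2500).

(11.1250, -16.2500)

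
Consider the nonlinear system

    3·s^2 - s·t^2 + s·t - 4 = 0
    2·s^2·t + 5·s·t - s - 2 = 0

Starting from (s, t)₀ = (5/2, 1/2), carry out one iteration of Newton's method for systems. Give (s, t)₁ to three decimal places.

(1.492, 0.442)

At (5/2, 1/2): F = (15.375, 8.000).
Jacobian J = [[6·s - t^2 + t, -2·s·t + s], [4·s·t + 5·t - 1, 2·s^2 + 5·s]].
At the point, J = [[15.250, 0.000], [6.500, 25.000]] (det J = 381.250).
Solving J·Δ = −F gives Δ = (-1.008, -0.058).
Then the next iterate is (s, t)₁ = (1.492, 0.442).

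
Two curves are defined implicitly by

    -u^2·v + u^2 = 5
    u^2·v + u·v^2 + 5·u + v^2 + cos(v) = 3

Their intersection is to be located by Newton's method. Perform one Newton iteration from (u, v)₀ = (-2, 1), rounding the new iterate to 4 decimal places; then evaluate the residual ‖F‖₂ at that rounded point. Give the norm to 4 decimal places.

15.9798

At (-2, 1): F = (-5.0000, -9.459698).
Jacobian J = [[-2·u·v + 2·u, -u^2], [2·u·v + v^2 + 5, u^2 + 2·u·v + 2·v - sin(v)]].
At the point, J = [[0.0000, -4.0000], [2.0000, 1.158529]] (det J = 8.0000).
Solving J·Δ = −F gives Δ = (5.4539, -1.2500).
Then the next iterate is (u, v)₁ = (3.4539, -0.2500).
Re-evaluating at (3.4539, -0.2500): F = (9.911782, 12.534425), so ‖F‖₂ = 15.9798.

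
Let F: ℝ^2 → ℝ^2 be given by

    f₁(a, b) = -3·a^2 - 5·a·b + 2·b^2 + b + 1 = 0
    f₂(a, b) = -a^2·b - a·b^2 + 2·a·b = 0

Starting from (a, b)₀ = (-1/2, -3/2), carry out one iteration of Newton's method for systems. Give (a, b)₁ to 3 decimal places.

(-0.306, -0.885)

At (-1/2, -3/2): F = (-0.500, 3.000).
Jacobian J = [[-6·a - 5·b, -5·a + 4·b + 1], [-2·a·b - b^2 + 2·b, -a^2 - 2·a·b + 2·a]].
At the point, J = [[10.500, -2.500], [-6.750, -2.750]] (det J = -45.750).
Solving J·Δ = −F gives Δ = (0.194, 0.615).
Then the next iterate is (a, b)₁ = (-0.306, -0.885).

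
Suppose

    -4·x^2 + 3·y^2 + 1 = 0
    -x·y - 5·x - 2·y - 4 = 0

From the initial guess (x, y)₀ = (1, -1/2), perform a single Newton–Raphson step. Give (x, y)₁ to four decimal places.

(2.5000, -5.2500)

At (1, -1/2): F = (-2.2500, -7.5000).
Jacobian J = [[-8·x, 6·y], [-y - 5, -x - 2]].
At the point, J = [[-8.0000, -3.0000], [-4.5000, -3.0000]] (det J = 10.5000).
Solving J·Δ = −F gives Δ = (1.5000, -4.7500).
Then the next iterate is (x, y)₁ = (2.5000, -5.2500).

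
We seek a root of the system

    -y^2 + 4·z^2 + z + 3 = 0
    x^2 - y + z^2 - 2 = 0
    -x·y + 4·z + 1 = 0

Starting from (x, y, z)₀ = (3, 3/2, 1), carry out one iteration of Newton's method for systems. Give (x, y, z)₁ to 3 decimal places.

At (3, 3/2, 1): F = (5.750, 6.500, 0.500).
Jacobian J = [[0, -2·y, 8·z + 1], [2·x, -1, 2·z], [-y, -x, 4]].
At the point, J = [[0.000, -3.000, 9.000], [6.000, -1.000, 2.000], [-1.500, -3.000, 4.000]] (det J = -94.500).
Solving J·Δ = −F gives Δ = (-0.894, -0.429, -0.782).
Then the next iterate is (x, y, z)₁ = (2.106, 1.071, 0.218).

(2.106, 1.071, 0.218)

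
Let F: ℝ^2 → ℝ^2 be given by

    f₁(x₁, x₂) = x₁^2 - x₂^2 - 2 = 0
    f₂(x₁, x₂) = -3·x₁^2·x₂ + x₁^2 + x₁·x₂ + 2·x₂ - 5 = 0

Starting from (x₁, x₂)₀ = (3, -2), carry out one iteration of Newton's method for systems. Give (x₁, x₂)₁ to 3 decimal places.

At (3, -2): F = (3.000, 48.000).
Jacobian J = [[2·x₁, -2·x₂], [-6·x₁·x₂ + 2·x₁ + x₂, -3·x₁^2 + x₁ + 2]].
At the point, J = [[6.000, 4.000], [40.000, -22.000]] (det J = -292.000).
Solving J·Δ = −F gives Δ = (-0.884, 0.575).
Then the next iterate is (x₁, x₂)₁ = (2.116, -1.425).

(2.116, -1.425)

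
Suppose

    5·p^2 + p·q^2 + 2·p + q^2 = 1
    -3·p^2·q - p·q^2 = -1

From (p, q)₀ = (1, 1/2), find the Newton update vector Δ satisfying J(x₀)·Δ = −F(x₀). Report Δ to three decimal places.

At (1, 1/2): F = (6.500, -0.750).
Jacobian J = [[10·p + q^2 + 2, 2·p·q + 2·q], [-6·p·q - q^2, -3·p^2 - 2·p·q]].
At the point, J = [[12.250, 2.000], [-3.250, -4.000]] (det J = -42.500).
Solving J·Δ = −F gives Δ = (-0.576, 0.281).

(-0.576, 0.281)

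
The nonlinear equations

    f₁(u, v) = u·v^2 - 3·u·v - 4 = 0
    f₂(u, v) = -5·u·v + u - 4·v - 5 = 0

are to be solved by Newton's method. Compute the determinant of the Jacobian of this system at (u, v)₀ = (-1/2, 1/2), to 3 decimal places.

3.375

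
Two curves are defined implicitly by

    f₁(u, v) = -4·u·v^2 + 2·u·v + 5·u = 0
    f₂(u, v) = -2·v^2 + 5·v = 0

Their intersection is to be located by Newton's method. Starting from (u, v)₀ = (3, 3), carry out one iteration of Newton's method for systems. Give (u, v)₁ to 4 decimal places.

(1.1314, 2.5714)

At (3, 3): F = (-75.0000, -3.0000).
Jacobian J = [[-4·v^2 + 2·v + 5, -8·u·v + 2·u], [0, -4·v + 5]].
At the point, J = [[-25.0000, -66.0000], [0.0000, -7.0000]] (det J = 175.0000).
Solving J·Δ = −F gives Δ = (-1.8686, -0.4286).
Then the next iterate is (u, v)₁ = (1.1314, 2.5714).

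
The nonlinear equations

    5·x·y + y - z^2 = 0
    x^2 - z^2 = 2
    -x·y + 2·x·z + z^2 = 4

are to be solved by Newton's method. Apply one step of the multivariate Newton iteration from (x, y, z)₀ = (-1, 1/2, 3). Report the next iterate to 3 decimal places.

(0.402, 1.827, 0.866)

At (-1, 1/2, 3): F = (-11.000, -10.000, -0.500).
Jacobian J = [[5·y, 5·x + 1, -2·z], [2·x, 0, -2·z], [-y + 2·z, -x, 2·x + 2·z]].
At the point, J = [[2.500, -4.000, -6.000], [-2.000, 0.000, -6.000], [5.500, 1.000, 4.000]] (det J = 127.000).
Solving J·Δ = −F gives Δ = (1.402, 1.327, -2.134).
Then the next iterate is (x, y, z)₁ = (0.402, 1.827, 0.866).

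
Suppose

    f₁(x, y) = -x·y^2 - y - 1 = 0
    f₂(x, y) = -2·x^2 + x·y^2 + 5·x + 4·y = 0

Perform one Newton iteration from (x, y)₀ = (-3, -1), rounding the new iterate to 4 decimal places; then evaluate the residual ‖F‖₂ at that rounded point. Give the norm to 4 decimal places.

9.8362

At (-3, -1): F = (3.0000, -40.0000).
Jacobian J = [[-y^2, -2·x·y - 1], [-4·x + y^2 + 5, 2·x·y + 4]].
At the point, J = [[-1.0000, -7.0000], [18.0000, 10.0000]] (det J = 116.0000).
Solving J·Δ = −F gives Δ = (2.1552, 0.1207).
Then the next iterate is (x, y)₁ = (-0.8448, -0.8793).
Re-evaluating at (-0.8448, -0.8793): F = (0.532473, -9.821747), so ‖F‖₂ = 9.8362.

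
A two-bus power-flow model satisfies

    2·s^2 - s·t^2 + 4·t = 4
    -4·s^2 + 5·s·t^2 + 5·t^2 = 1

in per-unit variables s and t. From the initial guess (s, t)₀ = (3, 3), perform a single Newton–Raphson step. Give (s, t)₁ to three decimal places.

At (3, 3): F = (-1.000, 143.000).
Jacobian J = [[4·s - t^2, -2·s·t + 4], [-8·s + 5·t^2, 10·s·t + 10·t]].
At the point, J = [[3.000, -14.000], [21.000, 120.000]] (det J = 654.000).
Solving J·Δ = −F gives Δ = (-2.878, -0.688).
Then the next iterate is (s, t)₁ = (0.122, 2.312).

(0.122, 2.312)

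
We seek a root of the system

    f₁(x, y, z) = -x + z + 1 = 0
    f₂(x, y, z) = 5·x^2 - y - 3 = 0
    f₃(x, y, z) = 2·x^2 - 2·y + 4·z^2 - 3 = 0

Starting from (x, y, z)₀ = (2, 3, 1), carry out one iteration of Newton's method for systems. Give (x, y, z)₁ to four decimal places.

(0.9583, -3.8333, -0.0417)

At (2, 3, 1): F = (0.0000, 14.0000, 3.0000).
Jacobian J = [[-1, 0, 1], [10·x, -1, 0], [4·x, -2, 8·z]].
At the point, J = [[-1.0000, 0.0000, 1.0000], [20.0000, -1.0000, 0.0000], [8.0000, -2.0000, 8.0000]] (det J = -24.0000).
Solving J·Δ = −F gives Δ = (-1.0417, -6.8333, -1.0417).
Then the next iterate is (x, y, z)₁ = (0.9583, -3.8333, -0.0417).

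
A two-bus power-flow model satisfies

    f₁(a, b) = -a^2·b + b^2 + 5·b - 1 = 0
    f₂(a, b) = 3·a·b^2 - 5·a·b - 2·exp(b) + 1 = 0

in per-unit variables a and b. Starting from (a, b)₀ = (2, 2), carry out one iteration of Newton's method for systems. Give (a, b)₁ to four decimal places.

At (2, 2): F = (5.0000, -9.778112).
Jacobian J = [[-2·a·b, -a^2 + 2·b + 5], [3·b^2 - 5·b, 6·a·b - 5·a - 2·exp(b)]].
At the point, J = [[-8.0000, 5.0000], [2.0000, -0.778112]] (det J = -3.775102).
Solving J·Δ = −F gives Δ = (11.9202, 18.0723).
Then the next iterate is (a, b)₁ = (13.9202, 20.0723).

(13.9202, 20.0723)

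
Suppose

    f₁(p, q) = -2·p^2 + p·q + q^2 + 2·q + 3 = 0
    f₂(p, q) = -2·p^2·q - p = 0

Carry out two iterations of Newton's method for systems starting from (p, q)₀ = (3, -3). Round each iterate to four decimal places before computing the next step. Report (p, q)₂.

At (3, -3): F = (-21.0000, 51.0000).
Jacobian J = [[-4·p + q, p + 2·q + 2], [-4·p·q - 1, -2·p^2]].
At the point, J = [[-15.0000, -1.0000], [35.0000, -18.0000]] (det J = 305.0000).
Solving J·Δ = −F gives Δ = (-1.4066, 0.0984).
Then the next iterate is (p, q)₁ = (1.5934, -2.9016).
Round to (1.5934, -2.9016) and repeat: F = (-4.085174, 13.140481), J = [[-9.2752, -2.2098], [17.493638, -5.077847]].
Δ = (-0.5805, 0.5879), so (p, q)₂ = (1.0129, -2.3137).

(1.0129, -2.3137)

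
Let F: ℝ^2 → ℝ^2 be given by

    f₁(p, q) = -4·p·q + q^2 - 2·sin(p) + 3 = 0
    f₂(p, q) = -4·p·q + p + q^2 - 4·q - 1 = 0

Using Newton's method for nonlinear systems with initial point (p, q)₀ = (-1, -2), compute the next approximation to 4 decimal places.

(-1.0987, -1.7221)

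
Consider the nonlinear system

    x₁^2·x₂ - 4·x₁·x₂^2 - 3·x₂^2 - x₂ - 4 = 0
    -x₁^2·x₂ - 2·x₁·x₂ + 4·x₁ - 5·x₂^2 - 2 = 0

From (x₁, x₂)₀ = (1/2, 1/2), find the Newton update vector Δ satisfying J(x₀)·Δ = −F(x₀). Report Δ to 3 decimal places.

(-1.393, -0.857)

At (1/2, 1/2): F = (-5.625, -1.875).
Jacobian J = [[2·x₁·x₂ - 4·x₂^2, x₁^2 - 8·x₁·x₂ - 6·x₂ - 1], [-2·x₁·x₂ - 2·x₂ + 4, -x₁^2 - 2·x₁ - 10·x₂]].
At the point, J = [[-0.500, -5.750], [2.500, -6.250]] (det J = 17.500).
Solving J·Δ = −F gives Δ = (-1.393, -0.857).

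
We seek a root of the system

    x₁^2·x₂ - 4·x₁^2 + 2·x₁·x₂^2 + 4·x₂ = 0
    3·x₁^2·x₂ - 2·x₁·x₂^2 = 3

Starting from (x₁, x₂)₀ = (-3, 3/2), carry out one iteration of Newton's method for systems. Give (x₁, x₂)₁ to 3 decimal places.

(-1.479, 1.431)

At (-3, 3/2): F = (-30.000, 51.000).
Jacobian J = [[2·x₁·x₂ - 8·x₁ + 2·x₂^2, x₁^2 + 4·x₁·x₂ + 4], [6·x₁·x₂ - 2·x₂^2, 3·x₁^2 - 4·x₁·x₂]].
At the point, J = [[19.500, -5.000], [-31.500, 45.000]] (det J = 720.000).
Solving J·Δ = −F gives Δ = (1.521, -0.069).
Then the next iterate is (x₁, x₂)₁ = (-1.479, 1.431).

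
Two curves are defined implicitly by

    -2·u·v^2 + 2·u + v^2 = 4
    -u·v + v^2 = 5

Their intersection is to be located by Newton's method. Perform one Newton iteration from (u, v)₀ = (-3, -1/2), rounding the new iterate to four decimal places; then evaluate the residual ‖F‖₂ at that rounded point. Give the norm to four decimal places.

At (-3, -1/2): F = (-8.2500, -6.2500).
Jacobian J = [[-2·v^2 + 2, -4·u·v + 2·v], [-v, -u + 2·v]].
At the point, J = [[1.5000, -7.0000], [0.5000, 2.0000]] (det J = 6.5000).
Solving J·Δ = −F gives Δ = (9.2692, 0.8077).
Then the next iterate is (u, v)₁ = (6.2692, 0.3077).
Re-evaluating at (6.2692, 0.3077): F = (7.445952, -6.834354), so ‖F‖₂ = 10.1070.

10.1070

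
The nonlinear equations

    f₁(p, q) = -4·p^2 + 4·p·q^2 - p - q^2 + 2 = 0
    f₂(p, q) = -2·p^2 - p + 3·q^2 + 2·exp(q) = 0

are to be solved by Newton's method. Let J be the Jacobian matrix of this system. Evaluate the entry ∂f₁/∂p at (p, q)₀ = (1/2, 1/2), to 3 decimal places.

∂f₁/∂p = -8·p + 4·q^2 - 1.
At (1/2, 1/2) this is -4.000.

-4.000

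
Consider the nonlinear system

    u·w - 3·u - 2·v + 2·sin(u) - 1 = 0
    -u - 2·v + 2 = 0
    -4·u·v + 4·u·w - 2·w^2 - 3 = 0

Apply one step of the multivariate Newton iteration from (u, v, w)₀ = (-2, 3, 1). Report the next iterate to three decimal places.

At (-2, 3, 1): F = (-4.81859, -2.000, 11.000).
Jacobian J = [[w + 2·cos(u) - 3, -2, u], [-1, -2, 0], [-4·v + 4·w, -4·u, 4·u - 4·w]].
At the point, J = [[-2.83229, -2.000, -2.000], [-1.000, -2.000, 0.000], [-8.000, 8.000, -12.000]] (det J = 4.02495).
Solving J·Δ = −F gives Δ = (19.788, -10.894, -19.538).
Then the next iterate is (u, v, w)₁ = (17.788, -7.894, -18.538).

(17.788, -7.894, -18.538)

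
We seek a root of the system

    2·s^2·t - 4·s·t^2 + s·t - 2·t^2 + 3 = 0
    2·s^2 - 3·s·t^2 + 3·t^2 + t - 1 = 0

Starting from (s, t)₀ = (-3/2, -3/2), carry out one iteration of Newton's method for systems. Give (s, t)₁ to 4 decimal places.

(-1.3955, -0.6841)

At (-3/2, -3/2): F = (7.5000, 18.8750).
Jacobian J = [[4·s·t - 4·t^2 + t, 2·s^2 - 8·s·t + s - 4·t], [4·s - 3·t^2, -6·s·t + 6·t + 1]].
At the point, J = [[-1.5000, -9.0000], [-12.7500, -21.5000]] (det J = -82.5000).
Solving J·Δ = −F gives Δ = (0.1045, 0.8159).
Then the next iterate is (s, t)₁ = (-1.3955, -0.6841).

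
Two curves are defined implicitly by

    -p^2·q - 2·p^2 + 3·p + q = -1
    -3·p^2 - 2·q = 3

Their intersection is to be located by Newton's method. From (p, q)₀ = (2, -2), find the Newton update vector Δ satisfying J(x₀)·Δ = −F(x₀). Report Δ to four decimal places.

(-1.0238, 0.6429)

At (2, -2): F = (5.0000, -11.0000).
Jacobian J = [[-2·p·q - 4·p + 3, -p^2 + 1], [-6·p, -2]].
At the point, J = [[3.0000, -3.0000], [-12.0000, -2.0000]] (det J = -42.0000).
Solving J·Δ = −F gives Δ = (-1.0238, 0.6429).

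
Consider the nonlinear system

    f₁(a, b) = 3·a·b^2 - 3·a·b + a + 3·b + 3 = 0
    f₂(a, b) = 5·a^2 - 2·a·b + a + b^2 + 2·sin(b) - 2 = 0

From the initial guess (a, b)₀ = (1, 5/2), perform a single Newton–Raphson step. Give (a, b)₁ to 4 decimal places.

(0.1094, 1.7107)

At (1, 5/2): F = (22.7500, 6.446944).
Jacobian J = [[3·b^2 - 3·b + 1, 6·a·b - 3·a + 3], [10·a - 2·b + 1, -2·a + 2·b + 2·cos(b)]].
At the point, J = [[12.2500, 15.0000], [6.0000, 1.397713]] (det J = -72.878019).
Solving J·Δ = −F gives Δ = (-0.8906, -0.7893).
Then the next iterate is (a, b)₁ = (0.1094, 1.7107).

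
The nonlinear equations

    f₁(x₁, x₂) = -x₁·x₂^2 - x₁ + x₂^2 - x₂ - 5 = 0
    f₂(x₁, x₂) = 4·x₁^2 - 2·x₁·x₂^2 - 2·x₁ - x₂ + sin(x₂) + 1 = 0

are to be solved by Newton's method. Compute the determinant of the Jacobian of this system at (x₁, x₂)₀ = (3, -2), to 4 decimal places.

-210.9193

J = [[-x₂^2 - 1, -2·x₁·x₂ + 2·x₂ - 1], [8·x₁ - 2·x₂^2 - 2, -4·x₁·x₂ + cos(x₂) - 1]].
At the point, J = [[-5.0000, 7.0000], [14.0000, 22.583853]].
det J = -210.9193.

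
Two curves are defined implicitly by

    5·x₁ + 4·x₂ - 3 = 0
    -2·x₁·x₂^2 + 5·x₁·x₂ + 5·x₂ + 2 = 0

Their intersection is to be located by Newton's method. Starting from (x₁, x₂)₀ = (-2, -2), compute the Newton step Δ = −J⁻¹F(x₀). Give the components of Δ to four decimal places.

At (-2, -2): F = (-21.0000, 28.0000).
Jacobian J = [[5, 4], [-2·x₂^2 + 5·x₂, -4·x₁·x₂ + 5·x₁ + 5]].
At the point, J = [[5.0000, 4.0000], [-18.0000, -21.0000]] (det J = -33.0000).
Solving J·Δ = −F gives Δ = (9.9697, -7.2121).

(9.9697, -7.2121)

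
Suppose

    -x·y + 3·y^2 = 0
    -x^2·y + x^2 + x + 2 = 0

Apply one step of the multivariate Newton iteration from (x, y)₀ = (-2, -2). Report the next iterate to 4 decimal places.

(-1.2542, -1.0508)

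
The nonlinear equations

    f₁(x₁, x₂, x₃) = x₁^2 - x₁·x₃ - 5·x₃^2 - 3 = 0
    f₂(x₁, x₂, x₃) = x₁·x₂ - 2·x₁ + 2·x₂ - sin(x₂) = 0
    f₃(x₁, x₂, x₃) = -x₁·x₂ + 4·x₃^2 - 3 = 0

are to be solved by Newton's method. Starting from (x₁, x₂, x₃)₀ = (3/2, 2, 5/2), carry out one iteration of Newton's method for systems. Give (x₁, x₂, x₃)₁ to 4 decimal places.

At (3/2, 2, 5/2): F = (-35.7500, 3.090703, 19.0000).
Jacobian J = [[2·x₁ - x₃, 0, -x₁ - 10·x₃], [x₂ - 2, x₁ - cos(x₂) + 2, 0], [-x₂, -x₁, 8·x₃]].
At the point, J = [[0.5000, 0.0000, -26.5000], [0.0000, 3.916147, 0.0000], [-2.0000, -1.5000, 20.0000]] (det J = -168.394314).
Solving J·Δ = −F gives Δ = (-4.1890, -0.7892, -1.4281).
Then the next iterate is (x₁, x₂, x₃)₁ = (-2.6890, 1.2108, 1.0719).

(-2.6890, 1.2108, 1.0719)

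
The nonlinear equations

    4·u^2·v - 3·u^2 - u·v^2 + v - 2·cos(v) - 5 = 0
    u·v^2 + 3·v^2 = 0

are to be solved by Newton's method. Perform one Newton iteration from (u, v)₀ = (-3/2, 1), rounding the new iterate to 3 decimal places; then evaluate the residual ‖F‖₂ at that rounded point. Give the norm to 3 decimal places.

2.041

At (-3/2, 1): F = (-1.33060, 1.500).
Jacobian J = [[8·u·v - 6·u - v^2, 4·u^2 - 2·u·v + 2·sin(v) + 1], [v^2, 2·u·v + 6·v]].
At the point, J = [[-4.000, 14.68294], [1.000, 3.000]] (det J = -26.68294).
Solving J·Δ = −F gives Δ = (-0.975, -0.175).
Then the next iterate is (u, v)₁ = (-2.475, 0.825).
Re-evaluating at (-2.475, 0.825): F = (-2.00988, 0.35733), so ‖F‖₂ = 2.041.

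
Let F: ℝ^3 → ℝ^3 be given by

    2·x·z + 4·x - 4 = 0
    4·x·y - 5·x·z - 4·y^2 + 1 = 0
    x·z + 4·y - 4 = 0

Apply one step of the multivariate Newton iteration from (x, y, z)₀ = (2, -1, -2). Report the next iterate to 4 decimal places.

(-0.7857, 0.1071, -1.0000)

At (2, -1, -2): F = (-4.0000, 9.0000, -12.0000).
Jacobian J = [[2·z + 4, 0, 2·x], [4·y - 5·z, 4·x - 8·y, -5·x], [z, 4, x]].
At the point, J = [[0.0000, 0.0000, 4.0000], [6.0000, 16.0000, -10.0000], [-2.0000, 4.0000, 2.0000]] (det J = 224.0000).
Solving J·Δ = −F gives Δ = (-2.7857, 1.1071, 1.0000).
Then the next iterate is (x, y, z)₁ = (-0.7857, 0.1071, -1.0000).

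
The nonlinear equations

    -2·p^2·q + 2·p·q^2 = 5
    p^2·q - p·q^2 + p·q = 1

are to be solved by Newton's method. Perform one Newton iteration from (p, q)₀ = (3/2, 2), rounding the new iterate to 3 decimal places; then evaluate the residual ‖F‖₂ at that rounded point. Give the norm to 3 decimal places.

0.294

At (3/2, 2): F = (-2.000, 0.500).
Jacobian J = [[-4·p·q + 2·q^2, -2·p^2 + 4·p·q], [2·p·q - q^2 + q, p^2 - 2·p·q + p]].
At the point, J = [[-4.000, 7.500], [4.000, -2.250]] (det J = -21.000).
Solving J·Δ = −F gives Δ = (0.036, 0.286).
Then the next iterate is (p, q)₁ = (1.536, 2.286).
Re-evaluating at (1.536, 2.286): F = (0.26694, -0.12218), so ‖F‖₂ = 0.294.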